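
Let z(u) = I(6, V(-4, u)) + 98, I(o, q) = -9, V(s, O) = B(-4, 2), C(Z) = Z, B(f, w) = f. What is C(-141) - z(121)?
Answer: -230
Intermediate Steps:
V(s, O) = -4
z(u) = 89 (z(u) = -9 + 98 = 89)
C(-141) - z(121) = -141 - 1*89 = -141 - 89 = -230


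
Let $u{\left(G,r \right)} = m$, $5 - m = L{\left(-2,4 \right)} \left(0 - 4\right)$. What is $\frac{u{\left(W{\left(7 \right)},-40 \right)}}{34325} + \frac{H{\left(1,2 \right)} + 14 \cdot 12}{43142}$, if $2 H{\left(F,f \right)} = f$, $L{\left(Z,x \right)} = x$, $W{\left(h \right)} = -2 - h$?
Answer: $\frac{6706907}{1480849150} \approx 0.0045291$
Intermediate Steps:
$H{\left(F,f \right)} = \frac{f}{2}$
$m = 21$ ($m = 5 - 4 \left(0 - 4\right) = 5 - 4 \left(-4\right) = 5 - -16 = 5 + 16 = 21$)
$u{\left(G,r \right)} = 21$
$\frac{u{\left(W{\left(7 \right)},-40 \right)}}{34325} + \frac{H{\left(1,2 \right)} + 14 \cdot 12}{43142} = \frac{21}{34325} + \frac{\frac{1}{2} \cdot 2 + 14 \cdot 12}{43142} = 21 \cdot \frac{1}{34325} + \left(1 + 168\right) \frac{1}{43142} = \frac{21}{34325} + 169 \cdot \frac{1}{43142} = \frac{21}{34325} + \frac{169}{43142} = \frac{6706907}{1480849150}$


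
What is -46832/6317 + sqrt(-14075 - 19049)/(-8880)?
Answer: -46832/6317 - 91*I/4440 ≈ -7.4136 - 0.020496*I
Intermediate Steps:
-46832/6317 + sqrt(-14075 - 19049)/(-8880) = -46832*1/6317 + sqrt(-33124)*(-1/8880) = -46832/6317 + (182*I)*(-1/8880) = -46832/6317 - 91*I/4440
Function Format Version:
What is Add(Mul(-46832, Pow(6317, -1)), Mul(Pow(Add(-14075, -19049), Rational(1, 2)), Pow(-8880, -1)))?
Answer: Add(Rational(-46832, 6317), Mul(Rational(-91, 4440), I)) ≈ Add(-7.4136, Mul(-0.020496, I))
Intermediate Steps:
Add(Mul(-46832, Pow(6317, -1)), Mul(Pow(Add(-14075, -19049), Rational(1, 2)), Pow(-8880, -1))) = Add(Mul(-46832, Rational(1, 6317)), Mul(Pow(-33124, Rational(1, 2)), Rational(-1, 8880))) = Add(Rational(-46832, 6317), Mul(Mul(182, I), Rational(-1, 8880))) = Add(Rational(-46832, 6317), Mul(Rational(-91, 4440), I))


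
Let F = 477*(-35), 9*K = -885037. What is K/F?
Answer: 885037/150255 ≈ 5.8902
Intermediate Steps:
K = -885037/9 (K = (⅑)*(-885037) = -885037/9 ≈ -98338.)
F = -16695
K/F = -885037/9/(-16695) = -885037/9*(-1/16695) = 885037/150255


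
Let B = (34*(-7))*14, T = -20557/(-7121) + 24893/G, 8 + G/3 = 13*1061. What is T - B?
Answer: 982264595848/294488955 ≈ 3335.5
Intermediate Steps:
G = 41355 (G = -24 + 3*(13*1061) = -24 + 3*13793 = -24 + 41379 = 41355)
T = 1027397788/294488955 (T = -20557/(-7121) + 24893/41355 = -20557*(-1/7121) + 24893*(1/41355) = 20557/7121 + 24893/41355 = 1027397788/294488955 ≈ 3.4887)
B = -3332 (B = -238*14 = -3332)
T - B = 1027397788/294488955 - 1*(-3332) = 1027397788/294488955 + 3332 = 982264595848/294488955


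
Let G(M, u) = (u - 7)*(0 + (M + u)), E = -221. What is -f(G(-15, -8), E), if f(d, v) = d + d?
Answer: -690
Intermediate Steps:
G(M, u) = (-7 + u)*(M + u)
f(d, v) = 2*d
-f(G(-15, -8), E) = -2*((-8)² - 7*(-15) - 7*(-8) - 15*(-8)) = -2*(64 + 105 + 56 + 120) = -2*345 = -1*690 = -690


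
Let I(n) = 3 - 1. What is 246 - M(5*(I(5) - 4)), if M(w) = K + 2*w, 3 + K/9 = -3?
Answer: 320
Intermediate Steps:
K = -54 (K = -27 + 9*(-3) = -27 - 27 = -54)
I(n) = 2
M(w) = -54 + 2*w
246 - M(5*(I(5) - 4)) = 246 - (-54 + 2*(5*(2 - 4))) = 246 - (-54 + 2*(5*(-2))) = 246 - (-54 + 2*(-10)) = 246 - (-54 - 20) = 246 - 1*(-74) = 246 + 74 = 320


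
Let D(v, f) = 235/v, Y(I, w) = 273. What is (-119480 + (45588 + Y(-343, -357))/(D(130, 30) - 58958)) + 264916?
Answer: 222931980010/1532861 ≈ 1.4544e+5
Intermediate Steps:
(-119480 + (45588 + Y(-343, -357))/(D(130, 30) - 58958)) + 264916 = (-119480 + (45588 + 273)/(235/130 - 58958)) + 264916 = (-119480 + 45861/(235*(1/130) - 58958)) + 264916 = (-119480 + 45861/(47/26 - 58958)) + 264916 = (-119480 + 45861/(-1532861/26)) + 264916 = (-119480 + 45861*(-26/1532861)) + 264916 = (-119480 - 1192386/1532861) + 264916 = -183147424666/1532861 + 264916 = 222931980010/1532861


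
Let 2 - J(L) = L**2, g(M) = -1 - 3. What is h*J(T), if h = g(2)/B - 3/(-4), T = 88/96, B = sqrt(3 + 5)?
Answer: 167/192 - 167*sqrt(2)/144 ≈ -0.77030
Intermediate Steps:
B = 2*sqrt(2) (B = sqrt(8) = 2*sqrt(2) ≈ 2.8284)
g(M) = -4
T = 11/12 (T = 88*(1/96) = 11/12 ≈ 0.91667)
h = 3/4 - sqrt(2) (h = -4*sqrt(2)/4 - 3/(-4) = -sqrt(2) - 3*(-1/4) = -sqrt(2) + 3/4 = 3/4 - sqrt(2) ≈ -0.66421)
J(L) = 2 - L**2
h*J(T) = (3/4 - sqrt(2))*(2 - (11/12)**2) = (3/4 - sqrt(2))*(2 - 1*121/144) = (3/4 - sqrt(2))*(2 - 121/144) = (3/4 - sqrt(2))*(167/144) = 167/192 - 167*sqrt(2)/144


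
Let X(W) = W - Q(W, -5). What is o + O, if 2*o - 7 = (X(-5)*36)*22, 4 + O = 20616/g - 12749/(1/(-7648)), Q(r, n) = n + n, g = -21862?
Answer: 2131683398637/21862 ≈ 9.7506e+7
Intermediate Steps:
Q(r, n) = 2*n
X(W) = 10 + W (X(W) = W - 2*(-5) = W - 1*(-10) = W + 10 = 10 + W)
O = 1065820017680/10931 (O = -4 + (20616/(-21862) - 12749/(1/(-7648))) = -4 + (20616*(-1/21862) - 12749/(-1/7648)) = -4 + (-10308/10931 - 12749*(-7648)) = -4 + (-10308/10931 + 97504352) = -4 + 1065820061404/10931 = 1065820017680/10931 ≈ 9.7504e+7)
o = 3967/2 (o = 7/2 + (((10 - 5)*36)*22)/2 = 7/2 + ((5*36)*22)/2 = 7/2 + (180*22)/2 = 7/2 + (1/2)*3960 = 7/2 + 1980 = 3967/2 ≈ 1983.5)
o + O = 3967/2 + 1065820017680/10931 = 2131683398637/21862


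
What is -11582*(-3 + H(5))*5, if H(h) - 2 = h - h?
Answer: 57910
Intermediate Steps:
H(h) = 2 (H(h) = 2 + (h - h) = 2 + 0 = 2)
-11582*(-3 + H(5))*5 = -11582*(-3 + 2)*5 = -(-11582)*5 = -11582*(-5) = 57910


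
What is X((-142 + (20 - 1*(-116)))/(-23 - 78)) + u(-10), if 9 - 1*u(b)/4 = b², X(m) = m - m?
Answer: -364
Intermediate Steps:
X(m) = 0
u(b) = 36 - 4*b²
X((-142 + (20 - 1*(-116)))/(-23 - 78)) + u(-10) = 0 + (36 - 4*(-10)²) = 0 + (36 - 4*100) = 0 + (36 - 400) = 0 - 364 = -364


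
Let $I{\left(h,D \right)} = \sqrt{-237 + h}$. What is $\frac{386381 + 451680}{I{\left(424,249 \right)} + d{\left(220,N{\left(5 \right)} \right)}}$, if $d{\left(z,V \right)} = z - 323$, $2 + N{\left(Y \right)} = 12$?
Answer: $- \frac{86320283}{10422} - \frac{838061 \sqrt{187}}{10422} \approx -9382.1$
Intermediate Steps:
$N{\left(Y \right)} = 10$ ($N{\left(Y \right)} = -2 + 12 = 10$)
$d{\left(z,V \right)} = -323 + z$
$\frac{386381 + 451680}{I{\left(424,249 \right)} + d{\left(220,N{\left(5 \right)} \right)}} = \frac{386381 + 451680}{\sqrt{-237 + 424} + \left(-323 + 220\right)} = \frac{838061}{\sqrt{187} - 103} = \frac{838061}{-103 + \sqrt{187}}$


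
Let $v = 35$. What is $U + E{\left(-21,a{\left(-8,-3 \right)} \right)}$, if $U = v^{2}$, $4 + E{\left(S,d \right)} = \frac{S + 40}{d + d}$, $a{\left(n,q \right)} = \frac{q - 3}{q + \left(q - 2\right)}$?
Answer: $\frac{3701}{3} \approx 1233.7$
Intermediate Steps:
$a{\left(n,q \right)} = \frac{-3 + q}{-2 + 2 q}$ ($a{\left(n,q \right)} = \frac{-3 + q}{q + \left(-2 + q\right)} = \frac{-3 + q}{-2 + 2 q}$)
$E{\left(S,d \right)} = -4 + \frac{40 + S}{2 d}$ ($E{\left(S,d \right)} = -4 + \frac{S + 40}{d + d} = -4 + \frac{40 + S}{2 d}$)
$U = 1225$ ($U = 35^{2} = 1225$)
$U + E{\left(-21,a{\left(-8,-3 \right)} \right)} = 1225 + \frac{40 - 21 - 8 \frac{-3 - 3}{2 \left(-1 - 3\right)}}{2 \frac{-3 - 3}{2 \left(-1 - 3\right)}} = 1225 + \frac{40 - 21 - 8 \cdot \frac{1}{2} \frac{1}{-4} \left(-6\right)}{2 \cdot \frac{1}{2} \frac{1}{-4} \left(-6\right)} = 1225 + \frac{40 - 21 - 8 \cdot \frac{1}{2} \left(- \frac{1}{4}\right) \left(-6\right)}{2 \cdot \frac{1}{2} \left(- \frac{1}{4}\right) \left(-6\right)} = 1225 + \frac{40 - 21 - 6}{2 \cdot \frac{3}{4}} = 1225 + \frac{1}{2} \cdot \frac{4}{3} \left(40 - 21 - 6\right) = 1225 + \frac{1}{2} \cdot \frac{4}{3} \cdot 13 = 1225 + \frac{26}{3} = \frac{3701}{3}$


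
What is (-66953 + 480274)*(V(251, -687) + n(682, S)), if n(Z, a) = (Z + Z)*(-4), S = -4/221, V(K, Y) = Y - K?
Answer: -2642774474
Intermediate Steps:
S = -4/221 (S = -4*1/221 = -4/221 ≈ -0.018100)
n(Z, a) = -8*Z (n(Z, a) = (2*Z)*(-4) = -8*Z)
(-66953 + 480274)*(V(251, -687) + n(682, S)) = (-66953 + 480274)*((-687 - 1*251) - 8*682) = 413321*((-687 - 251) - 5456) = 413321*(-938 - 5456) = 413321*(-6394) = -2642774474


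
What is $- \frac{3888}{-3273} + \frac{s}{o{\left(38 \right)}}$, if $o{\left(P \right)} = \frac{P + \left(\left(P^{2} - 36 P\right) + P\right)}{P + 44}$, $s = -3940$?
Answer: $- \frac{44035411}{20729} \approx -2124.3$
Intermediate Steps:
$o{\left(P \right)} = \frac{P^{2} - 34 P}{44 + P}$ ($o{\left(P \right)} = \frac{P + \left(P^{2} - 35 P\right)}{44 + P} = \frac{P^{2} - 34 P}{44 + P}$)
$- \frac{3888}{-3273} + \frac{s}{o{\left(38 \right)}} = - \frac{3888}{-3273} - \frac{3940}{38 \frac{1}{44 + 38} \left(-34 + 38\right)} = \left(-3888\right) \left(- \frac{1}{3273}\right) - \frac{3940}{38 \cdot \frac{1}{82} \cdot 4} = \frac{1296}{1091} - \frac{3940}{38 \cdot \frac{1}{82} \cdot 4} = \frac{1296}{1091} - \frac{3940}{\frac{76}{41}} = \frac{1296}{1091} - \frac{40385}{19} = - \frac{44035411}{20729}$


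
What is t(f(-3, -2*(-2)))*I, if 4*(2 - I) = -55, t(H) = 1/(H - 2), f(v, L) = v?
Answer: -63/20 ≈ -3.1500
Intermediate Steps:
t(H) = 1/(-2 + H)
I = 63/4 (I = 2 - ¼*(-55) = 2 + 55/4 = 63/4 ≈ 15.750)
t(f(-3, -2*(-2)))*I = (63/4)/(-2 - 3) = (63/4)/(-5) = -⅕*63/4 = -63/20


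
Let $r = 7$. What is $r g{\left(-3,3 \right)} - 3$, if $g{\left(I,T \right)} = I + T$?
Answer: $-3$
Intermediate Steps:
$r g{\left(-3,3 \right)} - 3 = 7 \left(-3 + 3\right) - 3 = 7 \cdot 0 - 3 = 0 - 3 = -3$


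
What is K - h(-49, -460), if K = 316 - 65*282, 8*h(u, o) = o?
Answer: -35913/2 ≈ -17957.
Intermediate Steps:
h(u, o) = o/8
K = -18014 (K = 316 - 18330 = -18014)
K - h(-49, -460) = -18014 - (-460)/8 = -18014 - 1*(-115/2) = -18014 + 115/2 = -35913/2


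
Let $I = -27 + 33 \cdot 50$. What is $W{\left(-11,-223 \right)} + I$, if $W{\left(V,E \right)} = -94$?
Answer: $1529$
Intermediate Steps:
$I = 1623$ ($I = -27 + 1650 = 1623$)
$W{\left(-11,-223 \right)} + I = -94 + 1623 = 1529$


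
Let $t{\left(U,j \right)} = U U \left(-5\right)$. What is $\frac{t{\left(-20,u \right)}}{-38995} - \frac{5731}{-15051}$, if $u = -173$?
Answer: $\frac{50716469}{117382749} \approx 0.43206$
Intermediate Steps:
$t{\left(U,j \right)} = - 5 U^{2}$ ($t{\left(U,j \right)} = U \left(- 5 U\right) = - 5 U^{2}$)
$\frac{t{\left(-20,u \right)}}{-38995} - \frac{5731}{-15051} = \frac{\left(-5\right) \left(-20\right)^{2}}{-38995} - \frac{5731}{-15051} = \left(-5\right) 400 \left(- \frac{1}{38995}\right) - - \frac{5731}{15051} = \left(-2000\right) \left(- \frac{1}{38995}\right) + \frac{5731}{15051} = \frac{400}{7799} + \frac{5731}{15051} = \frac{50716469}{117382749}$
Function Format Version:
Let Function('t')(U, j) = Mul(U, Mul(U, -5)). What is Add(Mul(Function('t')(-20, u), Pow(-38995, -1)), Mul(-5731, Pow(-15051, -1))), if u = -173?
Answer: Rational(50716469, 117382749) ≈ 0.43206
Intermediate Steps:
Function('t')(U, j) = Mul(-5, Pow(U, 2)) (Function('t')(U, j) = Mul(U, Mul(-5, U)) = Mul(-5, Pow(U, 2)))
Add(Mul(Function('t')(-20, u), Pow(-38995, -1)), Mul(-5731, Pow(-15051, -1))) = Add(Mul(Mul(-5, Pow(-20, 2)), Pow(-38995, -1)), Mul(-5731, Pow(-15051, -1))) = Add(Mul(Mul(-5, 400), Rational(-1, 38995)), Mul(-5731, Rational(-1, 15051))) = Add(Mul(-2000, Rational(-1, 38995)), Rational(5731, 15051)) = Add(Rational(400, 7799), Rational(5731, 15051)) = Rational(50716469, 117382749)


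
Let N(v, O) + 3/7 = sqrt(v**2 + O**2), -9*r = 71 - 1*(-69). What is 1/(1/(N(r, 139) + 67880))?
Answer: 475157/7 + sqrt(1584601)/9 ≈ 68020.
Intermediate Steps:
r = -140/9 (r = -(71 - 1*(-69))/9 = -(71 + 69)/9 = -1/9*140 = -140/9 ≈ -15.556)
N(v, O) = -3/7 + sqrt(O**2 + v**2) (N(v, O) = -3/7 + sqrt(v**2 + O**2) = -3/7 + sqrt(O**2 + v**2))
1/(1/(N(r, 139) + 67880)) = 1/(1/((-3/7 + sqrt(139**2 + (-140/9)**2)) + 67880)) = 1/(1/((-3/7 + sqrt(19321 + 19600/81)) + 67880)) = 1/(1/((-3/7 + sqrt(1584601/81)) + 67880)) = 1/(1/((-3/7 + sqrt(1584601)/9) + 67880)) = 1/(1/(475157/7 + sqrt(1584601)/9)) = 475157/7 + sqrt(1584601)/9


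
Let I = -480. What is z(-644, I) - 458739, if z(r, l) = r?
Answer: -459383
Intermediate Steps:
z(-644, I) - 458739 = -644 - 458739 = -459383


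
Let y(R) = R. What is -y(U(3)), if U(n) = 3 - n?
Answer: 0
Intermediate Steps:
-y(U(3)) = -(3 - 1*3) = -(3 - 3) = -1*0 = 0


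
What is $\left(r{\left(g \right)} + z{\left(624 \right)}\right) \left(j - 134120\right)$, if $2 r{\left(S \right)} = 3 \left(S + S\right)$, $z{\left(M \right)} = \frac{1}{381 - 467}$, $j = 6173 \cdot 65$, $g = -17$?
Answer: $- \frac{1171877375}{86} \approx -1.3626 \cdot 10^{7}$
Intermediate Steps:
$j = 401245$
$z{\left(M \right)} = - \frac{1}{86}$ ($z{\left(M \right)} = \frac{1}{-86} = - \frac{1}{86}$)
$r{\left(S \right)} = 3 S$ ($r{\left(S \right)} = \frac{3 \left(S + S\right)}{2} = \frac{3 \cdot 2 S}{2} = \frac{6 S}{2} = 3 S$)
$\left(r{\left(g \right)} + z{\left(624 \right)}\right) \left(j - 134120\right) = \left(3 \left(-17\right) - \frac{1}{86}\right) \left(401245 - 134120\right) = \left(-51 - \frac{1}{86}\right) 267125 = \left(- \frac{4387}{86}\right) 267125 = - \frac{1171877375}{86}$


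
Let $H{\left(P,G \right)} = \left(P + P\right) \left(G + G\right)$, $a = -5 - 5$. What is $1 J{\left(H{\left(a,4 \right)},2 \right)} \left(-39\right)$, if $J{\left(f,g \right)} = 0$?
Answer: $0$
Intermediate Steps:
$a = -10$
$H{\left(P,G \right)} = 4 G P$ ($H{\left(P,G \right)} = 2 P 2 G = 4 G P$)
$1 J{\left(H{\left(a,4 \right)},2 \right)} \left(-39\right) = 1 \cdot 0 \left(-39\right) = 0 \left(-39\right) = 0$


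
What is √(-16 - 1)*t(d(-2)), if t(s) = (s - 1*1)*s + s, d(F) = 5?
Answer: 25*I*√17 ≈ 103.08*I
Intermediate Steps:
t(s) = s + s*(-1 + s) (t(s) = (s - 1)*s + s = (-1 + s)*s + s = s*(-1 + s) + s = s + s*(-1 + s))
√(-16 - 1)*t(d(-2)) = √(-16 - 1)*5² = √(-17)*25 = (I*√17)*25 = 25*I*√17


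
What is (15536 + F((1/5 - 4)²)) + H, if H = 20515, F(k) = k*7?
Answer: 903802/25 ≈ 36152.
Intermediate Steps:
F(k) = 7*k
(15536 + F((1/5 - 4)²)) + H = (15536 + 7*(1/5 - 4)²) + 20515 = (15536 + 7*(⅕ - 4)²) + 20515 = (15536 + 7*(-19/5)²) + 20515 = (15536 + 7*(361/25)) + 20515 = (15536 + 2527/25) + 20515 = 390927/25 + 20515 = 903802/25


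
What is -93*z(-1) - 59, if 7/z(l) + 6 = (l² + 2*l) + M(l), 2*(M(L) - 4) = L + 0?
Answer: 127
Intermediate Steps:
M(L) = 4 + L/2 (M(L) = 4 + (L + 0)/2 = 4 + L/2)
z(l) = 7/(-2 + l² + 5*l/2) (z(l) = 7/(-6 + ((l² + 2*l) + (4 + l/2))) = 7/(-6 + (4 + l² + 5*l/2)) = 7/(-2 + l² + 5*l/2))
-93*z(-1) - 59 = -1302/(-4 + 2*(-1)² + 5*(-1)) - 59 = -1302/(-4 + 2*1 - 5) - 59 = -1302/(-4 + 2 - 5) - 59 = -1302/(-7) - 59 = -1302*(-1)/7 - 59 = -93*(-2) - 59 = 186 - 59 = 127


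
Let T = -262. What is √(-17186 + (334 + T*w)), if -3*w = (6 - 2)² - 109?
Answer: I*√24974 ≈ 158.03*I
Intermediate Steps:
w = 31 (w = -((6 - 2)² - 109)/3 = -(4² - 109)/3 = -(16 - 109)/3 = -⅓*(-93) = 31)
√(-17186 + (334 + T*w)) = √(-17186 + (334 - 262*31)) = √(-17186 + (334 - 8122)) = √(-17186 - 7788) = √(-24974) = I*√24974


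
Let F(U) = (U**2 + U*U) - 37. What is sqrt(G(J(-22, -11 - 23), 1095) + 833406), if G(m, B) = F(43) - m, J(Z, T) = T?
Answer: sqrt(837101) ≈ 914.93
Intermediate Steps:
F(U) = -37 + 2*U**2 (F(U) = (U**2 + U**2) - 37 = 2*U**2 - 37 = -37 + 2*U**2)
G(m, B) = 3661 - m (G(m, B) = (-37 + 2*43**2) - m = (-37 + 2*1849) - m = (-37 + 3698) - m = 3661 - m)
sqrt(G(J(-22, -11 - 23), 1095) + 833406) = sqrt((3661 - (-11 - 23)) + 833406) = sqrt((3661 - 1*(-34)) + 833406) = sqrt((3661 + 34) + 833406) = sqrt(3695 + 833406) = sqrt(837101)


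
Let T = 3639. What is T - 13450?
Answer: -9811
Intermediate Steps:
T - 13450 = 3639 - 13450 = -9811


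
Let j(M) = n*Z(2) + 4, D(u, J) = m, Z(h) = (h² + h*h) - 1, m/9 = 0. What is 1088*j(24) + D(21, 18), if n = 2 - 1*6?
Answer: -26112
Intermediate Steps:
m = 0 (m = 9*0 = 0)
Z(h) = -1 + 2*h² (Z(h) = (h² + h²) - 1 = 2*h² - 1 = -1 + 2*h²)
D(u, J) = 0
n = -4 (n = 2 - 6 = -4)
j(M) = -24 (j(M) = -4*(-1 + 2*2²) + 4 = -4*(-1 + 2*4) + 4 = -4*(-1 + 8) + 4 = -4*7 + 4 = -28 + 4 = -24)
1088*j(24) + D(21, 18) = 1088*(-24) + 0 = -26112 + 0 = -26112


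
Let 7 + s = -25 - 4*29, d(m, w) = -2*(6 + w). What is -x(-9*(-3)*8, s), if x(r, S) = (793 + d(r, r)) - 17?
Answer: -332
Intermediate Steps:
d(m, w) = -12 - 2*w
s = -148 (s = -7 + (-25 - 4*29) = -7 + (-25 - 116) = -7 - 141 = -148)
x(r, S) = 764 - 2*r (x(r, S) = (793 + (-12 - 2*r)) - 17 = (781 - 2*r) - 17 = 764 - 2*r)
-x(-9*(-3)*8, s) = -(764 - 2*(-9*(-3))*8) = -(764 - 54*8) = -(764 - 2*216) = -(764 - 432) = -1*332 = -332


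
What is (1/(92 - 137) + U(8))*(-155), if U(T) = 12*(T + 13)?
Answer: -351509/9 ≈ -39057.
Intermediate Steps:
U(T) = 156 + 12*T (U(T) = 12*(13 + T) = 156 + 12*T)
(1/(92 - 137) + U(8))*(-155) = (1/(92 - 137) + (156 + 12*8))*(-155) = (1/(-45) + (156 + 96))*(-155) = (-1/45 + 252)*(-155) = (11339/45)*(-155) = -351509/9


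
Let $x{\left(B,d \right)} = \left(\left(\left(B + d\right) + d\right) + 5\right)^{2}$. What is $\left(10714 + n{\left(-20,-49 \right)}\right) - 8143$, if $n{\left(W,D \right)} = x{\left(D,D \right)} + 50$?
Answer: $22785$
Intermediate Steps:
$x{\left(B,d \right)} = \left(5 + B + 2 d\right)^{2}$ ($x{\left(B,d \right)} = \left(\left(B + 2 d\right) + 5\right)^{2} = \left(5 + B + 2 d\right)^{2}$)
$n{\left(W,D \right)} = 50 + \left(5 + 3 D\right)^{2}$ ($n{\left(W,D \right)} = \left(5 + D + 2 D\right)^{2} + 50 = \left(5 + 3 D\right)^{2} + 50 = 50 + \left(5 + 3 D\right)^{2}$)
$\left(10714 + n{\left(-20,-49 \right)}\right) - 8143 = \left(10714 + \left(50 + \left(5 + 3 \left(-49\right)\right)^{2}\right)\right) - 8143 = \left(10714 + \left(50 + \left(5 - 147\right)^{2}\right)\right) - 8143 = \left(10714 + \left(50 + \left(-142\right)^{2}\right)\right) - 8143 = \left(10714 + \left(50 + 20164\right)\right) - 8143 = \left(10714 + 20214\right) - 8143 = 30928 - 8143 = 22785$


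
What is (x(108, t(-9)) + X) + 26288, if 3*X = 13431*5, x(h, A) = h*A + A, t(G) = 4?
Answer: 49109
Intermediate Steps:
x(h, A) = A + A*h (x(h, A) = A*h + A = A + A*h)
X = 22385 (X = (13431*5)/3 = (⅓)*67155 = 22385)
(x(108, t(-9)) + X) + 26288 = (4*(1 + 108) + 22385) + 26288 = (4*109 + 22385) + 26288 = (436 + 22385) + 26288 = 22821 + 26288 = 49109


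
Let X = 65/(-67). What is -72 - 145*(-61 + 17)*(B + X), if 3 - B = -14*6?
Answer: 36769496/67 ≈ 5.4880e+5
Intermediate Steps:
X = -65/67 (X = 65*(-1/67) = -65/67 ≈ -0.97015)
B = 87 (B = 3 - (-14)*6 = 3 - 1*(-84) = 3 + 84 = 87)
-72 - 145*(-61 + 17)*(B + X) = -72 - 145*(-61 + 17)*(87 - 65/67) = -72 - (-6380)*5764/67 = -72 - 145*(-253616/67) = -72 + 36774320/67 = 36769496/67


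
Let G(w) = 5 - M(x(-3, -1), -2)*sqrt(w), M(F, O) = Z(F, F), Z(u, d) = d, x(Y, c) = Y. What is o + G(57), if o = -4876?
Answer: -4871 + 3*sqrt(57) ≈ -4848.4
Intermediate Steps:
M(F, O) = F
G(w) = 5 + 3*sqrt(w) (G(w) = 5 - (-3)*sqrt(w) = 5 + 3*sqrt(w))
o + G(57) = -4876 + (5 + 3*sqrt(57)) = -4871 + 3*sqrt(57)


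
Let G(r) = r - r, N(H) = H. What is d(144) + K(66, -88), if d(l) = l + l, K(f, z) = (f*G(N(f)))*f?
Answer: 288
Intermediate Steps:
G(r) = 0
K(f, z) = 0 (K(f, z) = (f*0)*f = 0*f = 0)
d(l) = 2*l
d(144) + K(66, -88) = 2*144 + 0 = 288 + 0 = 288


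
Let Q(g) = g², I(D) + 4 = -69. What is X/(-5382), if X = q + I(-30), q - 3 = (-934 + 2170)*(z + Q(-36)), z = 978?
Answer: -1405297/2691 ≈ -522.22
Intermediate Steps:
I(D) = -73 (I(D) = -4 - 69 = -73)
q = 2810667 (q = 3 + (-934 + 2170)*(978 + (-36)²) = 3 + 1236*(978 + 1296) = 3 + 1236*2274 = 3 + 2810664 = 2810667)
X = 2810594 (X = 2810667 - 73 = 2810594)
X/(-5382) = 2810594/(-5382) = 2810594*(-1/5382) = -1405297/2691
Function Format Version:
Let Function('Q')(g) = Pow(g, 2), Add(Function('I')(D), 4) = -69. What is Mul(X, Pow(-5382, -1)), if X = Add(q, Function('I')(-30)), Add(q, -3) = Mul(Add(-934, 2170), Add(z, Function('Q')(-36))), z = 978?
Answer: Rational(-1405297, 2691) ≈ -522.22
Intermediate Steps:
Function('I')(D) = -73 (Function('I')(D) = Add(-4, -69) = -73)
q = 2810667 (q = Add(3, Mul(Add(-934, 2170), Add(978, Pow(-36, 2)))) = Add(3, Mul(1236, Add(978, 1296))) = Add(3, Mul(1236, 2274)) = Add(3, 2810664) = 2810667)
X = 2810594 (X = Add(2810667, -73) = 2810594)
Mul(X, Pow(-5382, -1)) = Mul(2810594, Pow(-5382, -1)) = Mul(2810594, Rational(-1, 5382)) = Rational(-1405297, 2691)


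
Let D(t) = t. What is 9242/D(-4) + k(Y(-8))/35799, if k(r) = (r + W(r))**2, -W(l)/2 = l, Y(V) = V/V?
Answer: -165427177/71598 ≈ -2310.5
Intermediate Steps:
Y(V) = 1
W(l) = -2*l
k(r) = r**2 (k(r) = (r - 2*r)**2 = (-r)**2 = r**2)
9242/D(-4) + k(Y(-8))/35799 = 9242/(-4) + 1**2/35799 = 9242*(-1/4) + 1*(1/35799) = -4621/2 + 1/35799 = -165427177/71598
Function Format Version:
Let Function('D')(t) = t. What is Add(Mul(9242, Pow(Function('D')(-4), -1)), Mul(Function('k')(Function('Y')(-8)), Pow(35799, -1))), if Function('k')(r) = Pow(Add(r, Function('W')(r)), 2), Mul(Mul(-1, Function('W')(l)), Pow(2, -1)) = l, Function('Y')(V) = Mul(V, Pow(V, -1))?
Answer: Rational(-165427177, 71598) ≈ -2310.5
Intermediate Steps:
Function('Y')(V) = 1
Function('W')(l) = Mul(-2, l)
Function('k')(r) = Pow(r, 2) (Function('k')(r) = Pow(Add(r, Mul(-2, r)), 2) = Pow(Mul(-1, r), 2) = Pow(r, 2))
Add(Mul(9242, Pow(Function('D')(-4), -1)), Mul(Function('k')(Function('Y')(-8)), Pow(35799, -1))) = Add(Mul(9242, Pow(-4, -1)), Mul(Pow(1, 2), Pow(35799, -1))) = Add(Mul(9242, Rational(-1, 4)), Mul(1, Rational(1, 35799))) = Add(Rational(-4621, 2), Rational(1, 35799)) = Rational(-165427177, 71598)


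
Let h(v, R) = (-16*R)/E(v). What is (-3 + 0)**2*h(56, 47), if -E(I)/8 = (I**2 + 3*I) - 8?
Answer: 423/1648 ≈ 0.25667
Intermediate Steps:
E(I) = 64 - 24*I - 8*I**2 (E(I) = -8*((I**2 + 3*I) - 8) = -8*(-8 + I**2 + 3*I) = 64 - 24*I - 8*I**2)
h(v, R) = -16*R/(64 - 24*v - 8*v**2) (h(v, R) = (-16*R)/(64 - 24*v - 8*v**2) = -16*R/(64 - 24*v - 8*v**2))
(-3 + 0)**2*h(56, 47) = (-3 + 0)**2*(2*47/(-8 + 56**2 + 3*56)) = (-3)**2*(2*47/(-8 + 3136 + 168)) = 9*(2*47/3296) = 9*(2*47*(1/3296)) = 9*(47/1648) = 423/1648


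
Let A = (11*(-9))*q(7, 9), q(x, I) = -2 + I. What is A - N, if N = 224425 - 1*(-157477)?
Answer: -382595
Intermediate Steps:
N = 381902 (N = 224425 + 157477 = 381902)
A = -693 (A = (11*(-9))*(-2 + 9) = -99*7 = -693)
A - N = -693 - 1*381902 = -693 - 381902 = -382595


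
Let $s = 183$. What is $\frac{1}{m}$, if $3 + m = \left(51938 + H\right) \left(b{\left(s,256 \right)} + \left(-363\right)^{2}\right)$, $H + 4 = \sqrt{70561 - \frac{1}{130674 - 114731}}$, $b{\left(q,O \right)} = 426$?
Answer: $\frac{12161701485529}{83492944998332639614233} - \frac{44065 \sqrt{17935141972746}}{250478834994997918842699} \approx 1.4492 \cdot 10^{-10}$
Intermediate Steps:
$H = -4 + \frac{\sqrt{17935141972746}}{15943}$ ($H = -4 + \sqrt{70561 - \frac{1}{130674 - 114731}} = -4 + \sqrt{70561 - \frac{1}{15943}} = -4 + \sqrt{\frac{1124954022}{15943}} = -4 + \frac{\sqrt{17935141972746}}{15943} \approx 261.63$)
$m = 6865415127 + \frac{132195 \sqrt{17935141972746}}{15943}$ ($m = -3 + \left(51938 - \left(4 - \frac{\sqrt{17935141972746}}{15943}\right)\right) \left(426 + \left(-363\right)^{2}\right) = -3 + \left(51934 + \frac{\sqrt{17935141972746}}{15943}\right) \left(426 + 131769\right) = -3 + \left(51934 + \frac{\sqrt{17935141972746}}{15943}\right) 132195 = -3 + \left(6865415130 + \frac{132195 \sqrt{17935141972746}}{15943}\right) = 6865415127 + \frac{132195 \sqrt{17935141972746}}{15943} \approx 6.9005 \cdot 10^{9}$)
$\frac{1}{m} = \frac{1}{6865415127 + \frac{132195 \sqrt{17935141972746}}{15943}}$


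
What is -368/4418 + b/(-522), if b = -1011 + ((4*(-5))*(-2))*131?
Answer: -9437909/1153098 ≈ -8.1848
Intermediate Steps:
b = 4229 (b = -1011 - 20*(-2)*131 = -1011 + 40*131 = -1011 + 5240 = 4229)
-368/4418 + b/(-522) = -368/4418 + 4229/(-522) = -368*1/4418 + 4229*(-1/522) = -184/2209 - 4229/522 = -9437909/1153098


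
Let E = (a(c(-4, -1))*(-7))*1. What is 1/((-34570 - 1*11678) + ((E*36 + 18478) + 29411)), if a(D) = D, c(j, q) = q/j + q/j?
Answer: 1/1515 ≈ 0.00066007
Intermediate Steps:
c(j, q) = 2*q/j
E = -7/2 (E = ((2*(-1)/(-4))*(-7))*1 = ((2*(-1)*(-¼))*(-7))*1 = ((½)*(-7))*1 = -7/2*1 = -7/2 ≈ -3.5000)
1/((-34570 - 1*11678) + ((E*36 + 18478) + 29411)) = 1/((-34570 - 1*11678) + ((-7/2*36 + 18478) + 29411)) = 1/((-34570 - 11678) + ((-126 + 18478) + 29411)) = 1/(-46248 + (18352 + 29411)) = 1/(-46248 + 47763) = 1/1515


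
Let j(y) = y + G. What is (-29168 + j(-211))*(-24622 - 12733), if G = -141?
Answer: 1102719600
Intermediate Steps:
j(y) = -141 + y (j(y) = y - 141 = -141 + y)
(-29168 + j(-211))*(-24622 - 12733) = (-29168 + (-141 - 211))*(-24622 - 12733) = (-29168 - 352)*(-37355) = -29520*(-37355) = 1102719600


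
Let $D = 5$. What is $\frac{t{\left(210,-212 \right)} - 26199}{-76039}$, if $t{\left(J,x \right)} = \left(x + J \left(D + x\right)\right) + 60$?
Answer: $\frac{69821}{76039} \approx 0.91823$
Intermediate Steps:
$t{\left(J,x \right)} = 60 + x + J \left(5 + x\right)$ ($t{\left(J,x \right)} = \left(x + J \left(5 + x\right)\right) + 60 = 60 + x + J \left(5 + x\right)$)
$\frac{t{\left(210,-212 \right)} - 26199}{-76039} = \frac{\left(60 - 212 + 5 \cdot 210 + 210 \left(-212\right)\right) - 26199}{-76039} = \left(\left(60 - 212 + 1050 - 44520\right) - 26199\right) \left(- \frac{1}{76039}\right) = \left(-43622 - 26199\right) \left(- \frac{1}{76039}\right) = \left(-69821\right) \left(- \frac{1}{76039}\right) = \frac{69821}{76039}$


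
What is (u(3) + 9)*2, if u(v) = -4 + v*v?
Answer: 28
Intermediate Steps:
u(v) = -4 + v²
(u(3) + 9)*2 = ((-4 + 3²) + 9)*2 = ((-4 + 9) + 9)*2 = (5 + 9)*2 = 14*2 = 28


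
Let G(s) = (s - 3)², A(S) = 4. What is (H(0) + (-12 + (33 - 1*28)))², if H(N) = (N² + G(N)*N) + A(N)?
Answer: 9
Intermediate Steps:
G(s) = (-3 + s)²
H(N) = 4 + N² + N*(-3 + N)² (H(N) = (N² + (-3 + N)²*N) + 4 = (N² + N*(-3 + N)²) + 4 = 4 + N² + N*(-3 + N)²)
(H(0) + (-12 + (33 - 1*28)))² = ((4 + 0² + 0*(-3 + 0)²) + (-12 + (33 - 1*28)))² = ((4 + 0 + 0*(-3)²) + (-12 + (33 - 28)))² = ((4 + 0 + 0*9) + (-12 + 5))² = ((4 + 0 + 0) - 7)² = (4 - 7)² = (-3)² = 9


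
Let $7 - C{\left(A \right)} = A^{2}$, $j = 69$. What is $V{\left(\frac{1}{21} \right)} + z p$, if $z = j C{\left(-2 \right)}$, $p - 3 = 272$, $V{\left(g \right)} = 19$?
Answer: $56944$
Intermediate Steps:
$p = 275$ ($p = 3 + 272 = 275$)
$C{\left(A \right)} = 7 - A^{2}$
$z = 207$ ($z = 69 \left(7 - \left(-2\right)^{2}\right) = 69 \left(7 - 4\right) = 69 \cdot 3 = 207$)
$V{\left(\frac{1}{21} \right)} + z p = 19 + 207 \cdot 275 = 19 + 56925 = 56944$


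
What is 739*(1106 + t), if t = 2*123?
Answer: 999128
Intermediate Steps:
t = 246
739*(1106 + t) = 739*(1106 + 246) = 739*1352 = 999128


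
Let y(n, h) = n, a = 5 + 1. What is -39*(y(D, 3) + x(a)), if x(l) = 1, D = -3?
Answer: 78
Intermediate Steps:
a = 6
-39*(y(D, 3) + x(a)) = -39*(-3 + 1) = -39*(-2) = 78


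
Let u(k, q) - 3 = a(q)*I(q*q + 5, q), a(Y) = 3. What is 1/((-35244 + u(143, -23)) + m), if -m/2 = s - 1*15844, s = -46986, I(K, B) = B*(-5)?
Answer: 1/90764 ≈ 1.1018e-5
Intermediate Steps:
I(K, B) = -5*B
u(k, q) = 3 - 15*q (u(k, q) = 3 + 3*(-5*q) = 3 - 15*q)
m = 125660 (m = -2*(-46986 - 1*15844) = -2*(-46986 - 15844) = -2*(-62830) = 125660)
1/((-35244 + u(143, -23)) + m) = 1/((-35244 + (3 - 15*(-23))) + 125660) = 1/((-35244 + (3 + 345)) + 125660) = 1/((-35244 + 348) + 125660) = 1/(-34896 + 125660) = 1/90764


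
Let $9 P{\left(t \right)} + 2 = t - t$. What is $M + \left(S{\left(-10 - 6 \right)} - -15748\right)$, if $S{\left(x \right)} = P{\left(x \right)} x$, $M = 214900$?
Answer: $\frac{2075864}{9} \approx 2.3065 \cdot 10^{5}$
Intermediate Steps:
$P{\left(t \right)} = - \frac{2}{9}$ ($P{\left(t \right)} = - \frac{2}{9} + \frac{t - t}{9} = - \frac{2}{9} + \frac{1}{9} \cdot 0 = - \frac{2}{9} + 0 = - \frac{2}{9}$)
$S{\left(x \right)} = - \frac{2 x}{9}$
$M + \left(S{\left(-10 - 6 \right)} - -15748\right) = 214900 - \left(-15748 + \frac{2 \left(-10 - 6\right)}{9}\right) = 214900 + \left(- \frac{2 \left(-10 - 6\right)}{9} + 15748\right) = 214900 + \left(\left(- \frac{2}{9}\right) \left(-16\right) + 15748\right) = 214900 + \left(\frac{32}{9} + 15748\right) = 214900 + \frac{141764}{9} = \frac{2075864}{9}$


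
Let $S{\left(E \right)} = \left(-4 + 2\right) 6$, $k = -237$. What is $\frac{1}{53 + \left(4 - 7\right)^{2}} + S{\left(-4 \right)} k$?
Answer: $\frac{176329}{62} \approx 2844.0$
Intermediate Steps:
$S{\left(E \right)} = -12$ ($S{\left(E \right)} = \left(-2\right) 6 = -12$)
$\frac{1}{53 + \left(4 - 7\right)^{2}} + S{\left(-4 \right)} k = \frac{1}{53 + \left(4 - 7\right)^{2}} - -2844 = \frac{1}{53 + \left(-3\right)^{2}} + 2844 = \frac{1}{53 + 9} + 2844 = \frac{1}{62} + 2844 = \frac{176329}{62}$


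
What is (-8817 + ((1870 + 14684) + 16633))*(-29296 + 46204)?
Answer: 412047960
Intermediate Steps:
(-8817 + ((1870 + 14684) + 16633))*(-29296 + 46204) = (-8817 + (16554 + 16633))*16908 = (-8817 + 33187)*16908 = 24370*16908 = 412047960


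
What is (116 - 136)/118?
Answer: -10/59 ≈ -0.16949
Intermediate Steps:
(116 - 136)/118 = (1/118)*(-20) = -10/59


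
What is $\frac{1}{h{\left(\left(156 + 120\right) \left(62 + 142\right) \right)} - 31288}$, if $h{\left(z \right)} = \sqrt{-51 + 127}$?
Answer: $- \frac{7822}{244734717} - \frac{\sqrt{19}}{489469434} \approx -3.197 \cdot 10^{-5}$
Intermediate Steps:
$h{\left(z \right)} = 2 \sqrt{19}$ ($h{\left(z \right)} = \sqrt{76} = 2 \sqrt{19}$)
$\frac{1}{h{\left(\left(156 + 120\right) \left(62 + 142\right) \right)} - 31288} = \frac{1}{2 \sqrt{19} - 31288} = \frac{1}{-31288 + 2 \sqrt{19}}$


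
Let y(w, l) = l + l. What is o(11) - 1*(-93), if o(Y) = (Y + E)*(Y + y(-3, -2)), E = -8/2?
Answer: 142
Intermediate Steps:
E = -4 (E = -8*½ = -4)
y(w, l) = 2*l
o(Y) = (-4 + Y)² (o(Y) = (Y - 4)*(Y + 2*(-2)) = (-4 + Y)*(Y - 4) = (-4 + Y)*(-4 + Y) = (-4 + Y)²)
o(11) - 1*(-93) = (16 + 11² - 8*11) - 1*(-93) = (16 + 121 - 88) + 93 = 49 + 93 = 142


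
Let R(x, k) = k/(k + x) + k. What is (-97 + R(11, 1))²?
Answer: 1324801/144 ≈ 9200.0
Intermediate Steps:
R(x, k) = k + k/(k + x) (R(x, k) = k/(k + x) + k = k + k/(k + x))
(-97 + R(11, 1))² = (-97 + 1*(1 + 1 + 11)/(1 + 11))² = (-97 + 1*13/12)² = (-97 + 1*(1/12)*13)² = (-97 + 13/12)² = (-1151/12)² = 1324801/144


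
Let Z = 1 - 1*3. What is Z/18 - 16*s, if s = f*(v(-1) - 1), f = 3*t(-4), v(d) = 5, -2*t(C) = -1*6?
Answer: -5185/9 ≈ -576.11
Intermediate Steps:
t(C) = 3 (t(C) = -(-1)*6/2 = -½*(-6) = 3)
f = 9 (f = 3*3 = 9)
Z = -2 (Z = 1 - 3 = -2)
s = 36 (s = 9*(5 - 1) = 9*4 = 36)
Z/18 - 16*s = -2/18 - 16*36 = -2*1/18 - 576 = -⅑ - 576 = -5185/9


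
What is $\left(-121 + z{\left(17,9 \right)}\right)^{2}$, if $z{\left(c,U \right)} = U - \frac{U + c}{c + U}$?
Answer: $12769$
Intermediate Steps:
$z{\left(c,U \right)} = -1 + U$ ($z{\left(c,U \right)} = U - \frac{U + c}{U + c} = U - 1 = -1 + U$)
$\left(-121 + z{\left(17,9 \right)}\right)^{2} = \left(-121 + \left(-1 + 9\right)\right)^{2} = \left(-121 + 8\right)^{2} = \left(-113\right)^{2} = 12769$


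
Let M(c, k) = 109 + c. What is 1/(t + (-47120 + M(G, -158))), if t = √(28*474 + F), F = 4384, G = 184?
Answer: -46827/2192750273 - 2*√4414/2192750273 ≈ -2.1416e-5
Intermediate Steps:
t = 2*√4414 (t = √(28*474 + 4384) = √(13272 + 4384) = √17656 = 2*√4414 ≈ 132.88)
1/(t + (-47120 + M(G, -158))) = 1/(2*√4414 + (-47120 + (109 + 184))) = 1/(2*√4414 + (-47120 + 293)) = 1/(2*√4414 - 46827) = 1/(-46827 + 2*√4414)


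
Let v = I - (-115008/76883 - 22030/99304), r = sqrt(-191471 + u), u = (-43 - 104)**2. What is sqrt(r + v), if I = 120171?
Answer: sqrt(437804304907335093226063 + 3643125604436180164*I*sqrt(169862))/1908697358 ≈ 346.66 + 0.59445*I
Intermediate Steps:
u = 21609 (u = (-147)**2 = 21609)
r = I*sqrt(169862) (r = sqrt(-191471 + 21609) = sqrt(-169862) = I*sqrt(169862) ≈ 412.14*I)
v = 458746697659897/3817394716 (v = 120171 - (-115008/76883 - 22030/99304) = 120171 - (-115008*1/76883 - 22030*1/99304) = 120171 - (-115008/76883 - 11015/49652) = 120171 - 1*(-6557243461/3817394716) = 120171 + 6557243461/3817394716 = 458746697659897/3817394716 ≈ 1.2017e+5)
sqrt(r + v) = sqrt(I*sqrt(169862) + 458746697659897/3817394716) = sqrt(458746697659897/3817394716 + I*sqrt(169862))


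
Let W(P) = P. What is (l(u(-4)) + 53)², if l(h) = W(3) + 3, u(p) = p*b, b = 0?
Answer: 3481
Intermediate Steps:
u(p) = 0 (u(p) = p*0 = 0)
l(h) = 6 (l(h) = 3 + 3 = 6)
(l(u(-4)) + 53)² = (6 + 53)² = 59² = 3481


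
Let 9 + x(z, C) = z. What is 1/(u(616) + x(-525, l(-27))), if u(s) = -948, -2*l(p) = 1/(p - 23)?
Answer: -1/1482 ≈ -0.00067476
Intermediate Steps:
l(p) = -1/(2*(-23 + p)) (l(p) = -1/(2*(p - 23)) = -1/(2*(-23 + p)))
x(z, C) = -9 + z
1/(u(616) + x(-525, l(-27))) = 1/(-948 + (-9 - 525)) = 1/(-948 - 534) = 1/(-1482) = -1/1482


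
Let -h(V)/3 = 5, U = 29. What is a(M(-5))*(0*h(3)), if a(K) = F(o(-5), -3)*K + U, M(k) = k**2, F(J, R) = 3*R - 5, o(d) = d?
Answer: 0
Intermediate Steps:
h(V) = -15 (h(V) = -3*5 = -15)
F(J, R) = -5 + 3*R
a(K) = 29 - 14*K (a(K) = (-5 + 3*(-3))*K + 29 = (-5 - 9)*K + 29 = -14*K + 29 = 29 - 14*K)
a(M(-5))*(0*h(3)) = (29 - 14*(-5)**2)*(0*(-15)) = (29 - 14*25)*0 = (29 - 350)*0 = -321*0 = 0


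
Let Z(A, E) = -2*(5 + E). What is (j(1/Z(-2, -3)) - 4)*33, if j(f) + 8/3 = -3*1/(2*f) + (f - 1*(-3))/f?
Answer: -385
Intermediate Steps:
Z(A, E) = -10 - 2*E
j(f) = -8/3 - 3/(2*f) + (3 + f)/f (j(f) = -8/3 + (-3*1/(2*f) + (f - 1*(-3))/f) = -8/3 + (-3/(2*f) + (f + 3)/f) = -8/3 + (-3/(2*f) + (3 + f)/f) = -8/3 - 3/(2*f) + (3 + f)/f)
(j(1/Z(-2, -3)) - 4)*33 = ((9 - 10/(-10 - 2*(-3)))/(6*(1/(-10 - 2*(-3)))) - 4)*33 = ((9 - 10/(-10 + 6))/(6*(1/(-10 + 6))) - 4)*33 = ((9 - 10/(-4))/(6*(1/(-4))) - 4)*33 = ((9 - 10*(-¼))/(6*(-¼)) - 4)*33 = ((⅙)*(-4)*(9 + 5/2) - 4)*33 = ((⅙)*(-4)*(23/2) - 4)*33 = (-23/3 - 4)*33 = -35/3*33 = -385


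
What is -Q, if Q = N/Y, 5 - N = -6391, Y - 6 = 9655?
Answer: -6396/9661 ≈ -0.66204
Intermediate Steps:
Y = 9661 (Y = 6 + 9655 = 9661)
N = 6396 (N = 5 - 1*(-6391) = 5 + 6391 = 6396)
Q = 6396/9661 ≈ 0.66204
-Q = -1*6396/9661 = -6396/9661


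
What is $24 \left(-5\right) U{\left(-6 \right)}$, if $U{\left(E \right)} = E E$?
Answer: $-4320$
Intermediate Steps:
$U{\left(E \right)} = E^{2}$
$24 \left(-5\right) U{\left(-6 \right)} = 24 \left(-5\right) \left(-6\right)^{2} = \left(-120\right) 36 = -4320$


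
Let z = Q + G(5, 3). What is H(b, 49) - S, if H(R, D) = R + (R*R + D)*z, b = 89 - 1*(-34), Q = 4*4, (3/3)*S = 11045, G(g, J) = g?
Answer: 307816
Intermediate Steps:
S = 11045
Q = 16
z = 21 (z = 16 + 5 = 21)
b = 123 (b = 89 + 34 = 123)
H(R, D) = R + 21*D + 21*R² (H(R, D) = R + (R*R + D)*21 = R + (R² + D)*21 = R + (D + R²)*21 = R + (21*D + 21*R²) = R + 21*D + 21*R²)
H(b, 49) - S = (123 + 21*49 + 21*123²) - 1*11045 = (123 + 1029 + 21*15129) - 11045 = (123 + 1029 + 317709) - 11045 = 318861 - 11045 = 307816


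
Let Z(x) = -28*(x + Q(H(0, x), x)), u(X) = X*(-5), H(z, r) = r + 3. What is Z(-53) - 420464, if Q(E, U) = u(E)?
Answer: -425980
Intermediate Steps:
H(z, r) = 3 + r
u(X) = -5*X
Q(E, U) = -5*E
Z(x) = 420 + 112*x (Z(x) = -28*(x - 5*(3 + x)) = -28*(x + (-15 - 5*x)) = -28*(-15 - 4*x) = 420 + 112*x)
Z(-53) - 420464 = (420 + 112*(-53)) - 420464 = (420 - 5936) - 420464 = -5516 - 420464 = -425980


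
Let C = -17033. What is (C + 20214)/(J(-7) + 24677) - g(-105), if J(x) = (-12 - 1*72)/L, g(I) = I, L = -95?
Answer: 246464090/2344399 ≈ 105.13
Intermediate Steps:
J(x) = 84/95 (J(x) = (-12 - 1*72)/(-95) = (-12 - 72)*(-1/95) = -84*(-1/95) = 84/95)
(C + 20214)/(J(-7) + 24677) - g(-105) = (-17033 + 20214)/(84/95 + 24677) - 1*(-105) = 3181/(2344399/95) + 105 = 3181*(95/2344399) + 105 = 302195/2344399 + 105 = 246464090/2344399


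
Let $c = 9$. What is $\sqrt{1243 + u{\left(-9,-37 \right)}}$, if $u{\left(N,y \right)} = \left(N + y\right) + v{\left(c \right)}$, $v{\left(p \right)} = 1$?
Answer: $\sqrt{1198} \approx 34.612$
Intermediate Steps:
$u{\left(N,y \right)} = 1 + N + y$ ($u{\left(N,y \right)} = \left(N + y\right) + 1 = 1 + N + y$)
$\sqrt{1243 + u{\left(-9,-37 \right)}} = \sqrt{1243 - 45} = \sqrt{1198}$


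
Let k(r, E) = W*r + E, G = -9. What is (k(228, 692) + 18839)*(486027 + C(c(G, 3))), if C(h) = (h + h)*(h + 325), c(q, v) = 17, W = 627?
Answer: 80862467985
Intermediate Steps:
k(r, E) = E + 627*r (k(r, E) = 627*r + E = E + 627*r)
C(h) = 2*h*(325 + h) (C(h) = (2*h)*(325 + h) = 2*h*(325 + h))
(k(228, 692) + 18839)*(486027 + C(c(G, 3))) = ((692 + 627*228) + 18839)*(486027 + 2*17*(325 + 17)) = ((692 + 142956) + 18839)*(486027 + 2*17*342) = (143648 + 18839)*(486027 + 11628) = 162487*497655 = 80862467985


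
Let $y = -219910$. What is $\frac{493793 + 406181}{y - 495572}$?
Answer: $- \frac{449987}{357741} \approx -1.2579$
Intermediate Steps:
$\frac{493793 + 406181}{y - 495572} = \frac{493793 + 406181}{-219910 - 495572} = \frac{899974}{-715482} = 899974 \left(- \frac{1}{715482}\right) = - \frac{449987}{357741}$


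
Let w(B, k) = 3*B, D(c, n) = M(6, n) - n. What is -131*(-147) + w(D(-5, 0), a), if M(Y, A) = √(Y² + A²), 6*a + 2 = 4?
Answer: 19275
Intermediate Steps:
a = ⅓ (a = -⅓ + (⅙)*4 = -⅓ + ⅔ = ⅓ ≈ 0.33333)
M(Y, A) = √(A² + Y²)
D(c, n) = √(36 + n²) - n (D(c, n) = √(n² + 6²) - n = √(n² + 36) - n = √(36 + n²) - n)
-131*(-147) + w(D(-5, 0), a) = -131*(-147) + 3*(√(36 + 0²) - 1*0) = 19257 + 3*(√(36 + 0) + 0) = 19257 + 3*(√36 + 0) = 19257 + 3*(6 + 0) = 19257 + 3*6 = 19257 + 18 = 19275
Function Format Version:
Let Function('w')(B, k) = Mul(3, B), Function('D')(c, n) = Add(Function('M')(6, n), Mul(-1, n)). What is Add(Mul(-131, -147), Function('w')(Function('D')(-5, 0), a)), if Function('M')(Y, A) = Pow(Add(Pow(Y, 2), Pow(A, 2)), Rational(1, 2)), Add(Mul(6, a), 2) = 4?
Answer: 19275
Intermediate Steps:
a = Rational(1, 3) (a = Add(Rational(-1, 3), Mul(Rational(1, 6), 4)) = Add(Rational(-1, 3), Rational(2, 3)) = Rational(1, 3) ≈ 0.33333)
Function('M')(Y, A) = Pow(Add(Pow(A, 2), Pow(Y, 2)), Rational(1, 2))
Function('D')(c, n) = Add(Pow(Add(36, Pow(n, 2)), Rational(1, 2)), Mul(-1, n)) (Function('D')(c, n) = Add(Pow(Add(Pow(n, 2), Pow(6, 2)), Rational(1, 2)), Mul(-1, n)) = Add(Pow(Add(Pow(n, 2), 36), Rational(1, 2)), Mul(-1, n)) = Add(Pow(Add(36, Pow(n, 2)), Rational(1, 2)), Mul(-1, n)))
Add(Mul(-131, -147), Function('w')(Function('D')(-5, 0), a)) = Add(Mul(-131, -147), Mul(3, Add(Pow(Add(36, Pow(0, 2)), Rational(1, 2)), Mul(-1, 0)))) = Add(19257, Mul(3, Add(Pow(Add(36, 0), Rational(1, 2)), 0))) = Add(19257, Mul(3, Add(Pow(36, Rational(1, 2)), 0))) = Add(19257, Mul(3, Add(6, 0))) = Add(19257, Mul(3, 6)) = Add(19257, 18) = 19275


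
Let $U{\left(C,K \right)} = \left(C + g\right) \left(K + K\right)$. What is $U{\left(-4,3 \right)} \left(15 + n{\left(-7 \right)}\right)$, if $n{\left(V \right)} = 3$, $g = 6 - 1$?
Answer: $108$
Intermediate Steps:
$g = 5$
$U{\left(C,K \right)} = 2 K \left(5 + C\right)$ ($U{\left(C,K \right)} = \left(C + 5\right) \left(K + K\right) = \left(5 + C\right) 2 K = 2 K \left(5 + C\right)$)
$U{\left(-4,3 \right)} \left(15 + n{\left(-7 \right)}\right) = 2 \cdot 3 \left(5 - 4\right) \left(15 + 3\right) = 2 \cdot 3 \cdot 1 \cdot 18 = 6 \cdot 18 = 108$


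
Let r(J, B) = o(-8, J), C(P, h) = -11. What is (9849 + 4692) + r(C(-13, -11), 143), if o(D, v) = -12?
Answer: 14529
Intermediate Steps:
r(J, B) = -12
(9849 + 4692) + r(C(-13, -11), 143) = (9849 + 4692) - 12 = 14541 - 12 = 14529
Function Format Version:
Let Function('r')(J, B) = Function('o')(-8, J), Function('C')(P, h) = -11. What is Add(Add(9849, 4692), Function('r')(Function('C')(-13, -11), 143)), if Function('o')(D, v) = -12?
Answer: 14529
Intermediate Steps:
Function('r')(J, B) = -12
Add(Add(9849, 4692), Function('r')(Function('C')(-13, -11), 143)) = Add(Add(9849, 4692), -12) = Add(14541, -12) = 14529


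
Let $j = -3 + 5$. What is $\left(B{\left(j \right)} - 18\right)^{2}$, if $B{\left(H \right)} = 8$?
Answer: $100$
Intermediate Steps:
$j = 2$
$\left(B{\left(j \right)} - 18\right)^{2} = \left(8 - 18\right)^{2} = \left(-10\right)^{2} = 100$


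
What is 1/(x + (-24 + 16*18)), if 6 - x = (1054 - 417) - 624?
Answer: 1/257 ≈ 0.0038911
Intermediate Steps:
x = -7 (x = 6 - ((1054 - 417) - 624) = 6 - (637 - 624) = 6 - 1*13 = 6 - 13 = -7)
1/(x + (-24 + 16*18)) = 1/(-7 + (-24 + 16*18)) = 1/(-7 + (-24 + 288)) = 1/(-7 + 264) = 1/257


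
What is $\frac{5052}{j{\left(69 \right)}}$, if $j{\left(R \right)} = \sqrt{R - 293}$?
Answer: $- \frac{1263 i \sqrt{14}}{14} \approx - 337.55 i$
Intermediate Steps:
$j{\left(R \right)} = \sqrt{-293 + R}$
$\frac{5052}{j{\left(69 \right)}} = \frac{5052}{\sqrt{-293 + 69}} = \frac{5052}{\sqrt{-224}} = \frac{5052}{4 i \sqrt{14}} = 5052 \left(- \frac{i \sqrt{14}}{56}\right) = - \frac{1263 i \sqrt{14}}{14}$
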